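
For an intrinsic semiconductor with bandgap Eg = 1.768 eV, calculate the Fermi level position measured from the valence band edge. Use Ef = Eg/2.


Step 1: For an intrinsic semiconductor, the Fermi level sits at midgap.
Step 2: Ef = Eg / 2 = 1.768 / 2 = 0.884 eV

0.884


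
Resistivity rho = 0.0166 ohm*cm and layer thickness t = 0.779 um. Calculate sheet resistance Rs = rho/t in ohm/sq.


Step 1: Convert thickness to cm: t = 0.779 um = 7.7900e-05 cm
Step 2: Rs = rho / t = 0.0166 / 7.7900e-05
Step 3: Rs = 213.1 ohm/sq

213.1


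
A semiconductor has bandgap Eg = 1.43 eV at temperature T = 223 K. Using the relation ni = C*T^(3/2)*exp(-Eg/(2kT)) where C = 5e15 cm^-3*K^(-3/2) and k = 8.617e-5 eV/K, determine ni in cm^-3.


Step 1: Compute kT = 8.617e-5 * 223 = 0.01921591 eV
Step 2: Exponent = -Eg/(2kT) = -1.43/(2*0.01921591) = -37.20875
Step 3: T^(3/2) = 223^1.5 = 3330.10
Step 4: ni = 5e15 * 3330.10 * exp(-37.20875) = 1.15e+03 cm^-3

1.15e+03


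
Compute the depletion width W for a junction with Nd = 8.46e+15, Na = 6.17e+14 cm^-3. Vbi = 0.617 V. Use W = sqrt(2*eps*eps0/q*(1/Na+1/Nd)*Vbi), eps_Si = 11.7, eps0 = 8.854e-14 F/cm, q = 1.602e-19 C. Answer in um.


Step 1: 1/Na + 1/Nd = 1/6.17e+14 + 1/8.46e+15 = 1.73895e-15
Step 2: 2*eps*eps0/q = 2*11.7*8.854e-14/1.602e-19 = 1.293281e+07
Step 3: W^2 = 1.293281e+07 * 1.73895e-15 * 0.617 = 1.38760e-08
Step 4: W = sqrt(1.38760e-08) = 1.178e-04 cm = 1.178 um

1.178


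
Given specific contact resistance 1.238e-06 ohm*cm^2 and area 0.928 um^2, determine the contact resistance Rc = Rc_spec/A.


Step 1: Convert area to cm^2: 0.928 um^2 = 9.2800e-09 cm^2
Step 2: Rc = Rc_spec / A = 1.238e-06 / 9.2800e-09
Step 3: Rc = 1.33e+02 ohms

1.33e+02


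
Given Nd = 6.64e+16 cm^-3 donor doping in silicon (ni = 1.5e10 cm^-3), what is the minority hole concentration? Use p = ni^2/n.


Step 1: Since Nd >> ni, n ≈ Nd = 6.64e+16 cm^-3
Step 2: p = ni^2 / n = (1.5e10)^2 / 6.64e+16
Step 3: p = 2.25e20 / 6.64e+16 = 3.39e+03 cm^-3

3.39e+03


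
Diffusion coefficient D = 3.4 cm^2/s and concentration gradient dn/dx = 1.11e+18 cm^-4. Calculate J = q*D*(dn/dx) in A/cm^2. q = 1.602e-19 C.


Step 1: J = q * D * (dn/dx)
Step 2: J = 1.602e-19 * 3.4 * 1.11e+18
Step 3: J = 6.05e-01 A/cm^2

6.05e-01


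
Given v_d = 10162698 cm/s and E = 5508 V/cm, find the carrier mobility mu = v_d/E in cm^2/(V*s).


Step 1: mu = v_d / E
Step 2: mu = 10162698 / 5508
Step 3: mu = 1845.08 cm^2/(V*s)

1845.08


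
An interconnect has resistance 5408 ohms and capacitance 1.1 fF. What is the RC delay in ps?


Step 1: tau = R * C
Step 2: tau = 5408 * 1.1 fF = 5408 * 1.1e-15 F
Step 3: tau = 5.9488e-12 s = 5.9488 ps

5.9488


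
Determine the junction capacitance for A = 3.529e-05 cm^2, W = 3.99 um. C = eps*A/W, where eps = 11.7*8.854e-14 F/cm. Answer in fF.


Step 1: eps_Si = 11.7 * 8.854e-14 = 1.035918e-12 F/cm
Step 2: W in cm = 3.99 * 1e-4 = 3.99e-04 cm
Step 3: C = 1.035918e-12 * 3.529e-05 / 3.99e-04 = 9.162292e-14 F
Step 4: C = 91.62 fF

91.62


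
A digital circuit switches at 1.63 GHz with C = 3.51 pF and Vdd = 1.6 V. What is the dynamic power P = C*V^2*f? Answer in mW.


Step 1: V^2 = 1.6^2 = 2.56 V^2
Step 2: P = C*V^2*f = 3.51e-12 F * 2.56 * 1.63e9 Hz
Step 3: P = 1.4646528e-02 W
Step 4: P = 14.647 mW

14.647


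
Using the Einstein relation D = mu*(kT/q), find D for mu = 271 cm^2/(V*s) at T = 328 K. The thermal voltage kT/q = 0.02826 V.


Step 1: D = mu * (kT/q)
Step 2: D = 271 * 0.02826
Step 3: D = 7.66 cm^2/s

7.66


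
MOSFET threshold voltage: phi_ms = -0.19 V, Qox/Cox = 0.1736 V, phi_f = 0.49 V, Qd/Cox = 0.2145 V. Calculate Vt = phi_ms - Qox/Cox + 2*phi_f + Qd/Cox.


Step 1: Vt = phi_ms - Qox/Cox + 2*phi_f + Qd/Cox
Step 2: Vt = -0.19 - 0.1736 + 2*0.49 + 0.2145
Step 3: Vt = -0.19 - 0.1736 + 0.98 + 0.2145
Step 4: Vt = 0.8309 V

0.8309


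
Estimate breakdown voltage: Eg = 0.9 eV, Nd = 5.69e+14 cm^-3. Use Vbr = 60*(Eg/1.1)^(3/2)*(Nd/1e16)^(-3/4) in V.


Step 1: Eg/1.1 = 0.9/1.1 = 0.818182
Step 2: (Eg/1.1)^1.5 = 0.818182^1.5 = 0.740074
Step 3: (Nd/1e16)^(-0.75) = (0.0569)^(-0.75) = 8.583527
Step 4: Vbr = 60 * 0.740074 * 8.583527 = 381.1 V

381.1


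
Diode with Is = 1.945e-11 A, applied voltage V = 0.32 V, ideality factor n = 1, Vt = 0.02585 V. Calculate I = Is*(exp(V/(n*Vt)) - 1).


Step 1: V/(n*Vt) = 0.32/(1*0.02585) = 12.3791
Step 2: exp(12.3791) = 2.3778e+05
Step 3: I = 1.945e-11 * (2.3778e+05 - 1) = 4.62e-06 A

4.62e-06


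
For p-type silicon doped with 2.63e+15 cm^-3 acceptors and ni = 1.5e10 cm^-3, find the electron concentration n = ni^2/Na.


Step 1: Majority hole concentration p ≈ Na = 2.63e+15 cm^-3
Step 2: n = ni^2 / Na = (1.5e10)^2 / 2.63e+15
Step 3: n = 8.56e+04 cm^-3

8.56e+04


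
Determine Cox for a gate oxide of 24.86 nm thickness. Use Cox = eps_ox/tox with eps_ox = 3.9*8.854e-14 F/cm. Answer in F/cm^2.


Step 1: eps_ox = 3.9 * 8.854e-14 = 3.45306e-13 F/cm
Step 2: tox in cm = 24.86 nm * 1e-7 = 2.4860e-06 cm
Step 3: Cox = 3.45306e-13 / 2.4860e-06 = 1.39e-07 F/cm^2

1.39e-07


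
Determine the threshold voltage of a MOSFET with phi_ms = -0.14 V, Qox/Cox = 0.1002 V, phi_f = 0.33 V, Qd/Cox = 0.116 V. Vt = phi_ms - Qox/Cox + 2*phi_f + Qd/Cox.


Step 1: Vt = phi_ms - Qox/Cox + 2*phi_f + Qd/Cox
Step 2: Vt = -0.14 - 0.1002 + 2*0.33 + 0.116
Step 3: Vt = -0.14 - 0.1002 + 0.66 + 0.116
Step 4: Vt = 0.5358 V

0.5358


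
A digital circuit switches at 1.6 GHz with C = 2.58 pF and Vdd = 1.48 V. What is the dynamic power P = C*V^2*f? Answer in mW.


Step 1: V^2 = 1.48^2 = 2.1904 V^2
Step 2: P = C*V^2*f = 2.58e-12 F * 2.1904 * 1.6e9 Hz
Step 3: P = 9.0419712e-03 W
Step 4: P = 9.042 mW

9.042


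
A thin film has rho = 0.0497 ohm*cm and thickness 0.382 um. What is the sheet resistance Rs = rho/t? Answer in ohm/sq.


Step 1: Convert thickness to cm: t = 0.382 um = 3.8200e-05 cm
Step 2: Rs = rho / t = 0.0497 / 3.8200e-05
Step 3: Rs = 1301.0 ohm/sq

1301.0


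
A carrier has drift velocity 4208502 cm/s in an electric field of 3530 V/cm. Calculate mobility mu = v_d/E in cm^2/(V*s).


Step 1: mu = v_d / E
Step 2: mu = 4208502 / 3530
Step 3: mu = 1192.21 cm^2/(V*s)

1192.21


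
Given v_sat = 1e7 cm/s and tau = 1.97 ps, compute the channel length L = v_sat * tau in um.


Step 1: tau in seconds = 1.97 ps * 1e-12 = 1.9700e-12 s
Step 2: L = v_sat * tau = 1e7 * 1.9700e-12 = 1.9700e-05 cm
Step 3: L in um = 1.9700e-05 * 1e4 = 0.197 um

0.197


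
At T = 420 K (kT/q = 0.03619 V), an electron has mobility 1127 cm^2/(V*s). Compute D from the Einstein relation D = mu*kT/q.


Step 1: D = mu * (kT/q)
Step 2: D = 1127 * 0.03619
Step 3: D = 40.79 cm^2/s

40.79


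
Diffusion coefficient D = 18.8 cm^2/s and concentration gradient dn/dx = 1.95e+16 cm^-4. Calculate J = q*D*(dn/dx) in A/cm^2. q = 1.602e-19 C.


Step 1: J = q * D * (dn/dx)
Step 2: J = 1.602e-19 * 18.8 * 1.95e+16
Step 3: J = 5.87e-02 A/cm^2

5.87e-02


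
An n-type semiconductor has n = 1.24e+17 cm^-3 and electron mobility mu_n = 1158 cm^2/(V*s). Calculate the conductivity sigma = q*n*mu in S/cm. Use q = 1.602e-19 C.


Step 1: sigma = q * n * mu
Step 2: sigma = 1.602e-19 * 1.24e+17 * 1158
Step 3: sigma = 2.300e+01 S/cm

2.300e+01


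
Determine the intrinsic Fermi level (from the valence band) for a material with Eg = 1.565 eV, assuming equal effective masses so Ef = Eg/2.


Step 1: For an intrinsic semiconductor, the Fermi level sits at midgap.
Step 2: Ef = Eg / 2 = 1.565 / 2 = 0.7825 eV

0.7825


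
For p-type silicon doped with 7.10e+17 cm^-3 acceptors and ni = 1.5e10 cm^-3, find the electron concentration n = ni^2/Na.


Step 1: Majority hole concentration p ≈ Na = 7.10e+17 cm^-3
Step 2: n = ni^2 / Na = (1.5e10)^2 / 7.10e+17
Step 3: n = 3.17e+02 cm^-3

3.17e+02


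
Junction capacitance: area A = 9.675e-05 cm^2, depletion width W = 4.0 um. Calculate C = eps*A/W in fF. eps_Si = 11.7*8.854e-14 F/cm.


Step 1: eps_Si = 11.7 * 8.854e-14 = 1.035918e-12 F/cm
Step 2: W in cm = 4.0 * 1e-4 = 4.00e-04 cm
Step 3: C = 1.035918e-12 * 9.675e-05 / 4.00e-04 = 2.505627e-13 F
Step 4: C = 250.56 fF

250.56


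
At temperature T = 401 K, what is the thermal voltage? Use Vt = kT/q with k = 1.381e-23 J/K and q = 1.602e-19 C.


Step 1: kT = 1.381e-23 * 401 = 5.53781e-21 J
Step 2: Vt = kT/q = 5.53781e-21 / 1.602e-19
Step 3: Vt = 0.03457 V

0.03457


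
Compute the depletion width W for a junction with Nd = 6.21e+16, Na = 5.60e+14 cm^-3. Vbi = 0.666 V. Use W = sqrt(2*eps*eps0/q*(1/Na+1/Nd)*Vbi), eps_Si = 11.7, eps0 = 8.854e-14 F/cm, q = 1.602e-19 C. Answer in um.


Step 1: 1/Na + 1/Nd = 1/5.60e+14 + 1/6.21e+16 = 1.80182e-15
Step 2: 2*eps*eps0/q = 2*11.7*8.854e-14/1.602e-19 = 1.293281e+07
Step 3: W^2 = 1.293281e+07 * 1.80182e-15 * 0.666 = 1.55195e-08
Step 4: W = sqrt(1.55195e-08) = 1.246e-04 cm = 1.246 um

1.246


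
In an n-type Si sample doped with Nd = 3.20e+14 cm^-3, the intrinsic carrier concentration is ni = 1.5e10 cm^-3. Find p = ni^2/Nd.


Step 1: Since Nd >> ni, n ≈ Nd = 3.20e+14 cm^-3
Step 2: p = ni^2 / n = (1.5e10)^2 / 3.20e+14
Step 3: p = 2.25e20 / 3.20e+14 = 7.03e+05 cm^-3

7.03e+05


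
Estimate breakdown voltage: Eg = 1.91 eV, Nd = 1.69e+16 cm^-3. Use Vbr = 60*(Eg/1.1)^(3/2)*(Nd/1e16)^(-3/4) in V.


Step 1: Eg/1.1 = 1.91/1.1 = 1.736364
Step 2: (Eg/1.1)^1.5 = 1.736364^1.5 = 2.288027
Step 3: (Nd/1e16)^(-0.75) = (1.69)^(-0.75) = 0.674660
Step 4: Vbr = 60 * 2.288027 * 0.674660 = 92.6 V

92.6


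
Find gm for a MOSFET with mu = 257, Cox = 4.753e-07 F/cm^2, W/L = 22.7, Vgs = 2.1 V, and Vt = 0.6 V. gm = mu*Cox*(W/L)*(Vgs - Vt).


Step 1: Vov = Vgs - Vt = 2.1 - 0.6 = 1.5 V
Step 2: gm = mu * Cox * (W/L) * Vov
Step 3: gm = 257 * 4.753e-07 * 22.7 * 1.5 = 4.16e-03 S

4.16e-03


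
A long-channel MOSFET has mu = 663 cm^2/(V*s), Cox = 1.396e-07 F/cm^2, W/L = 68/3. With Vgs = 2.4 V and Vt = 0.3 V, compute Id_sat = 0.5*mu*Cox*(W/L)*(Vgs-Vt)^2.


Step 1: Overdrive voltage Vov = Vgs - Vt = 2.4 - 0.3 = 2.1 V
Step 2: W/L = 68/3 = 22.6667
Step 3: Id = 0.5 * 663 * 1.396e-07 * 22.6667 * 2.1^2
Step 4: Id = 4.63e-03 A

4.63e-03


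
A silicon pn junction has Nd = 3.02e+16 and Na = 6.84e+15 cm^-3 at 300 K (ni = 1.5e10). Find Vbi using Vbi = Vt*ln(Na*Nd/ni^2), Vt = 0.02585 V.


Step 1: Compute Na*Nd/ni^2 = 6.84e+15 * 3.02e+16 / (1.5e10)^2 = 9.1808e+11
Step 2: ln(9.1808e+11) = 27.5456
Step 3: Vbi = 0.02585 * 27.5456 = 0.712 V

0.712


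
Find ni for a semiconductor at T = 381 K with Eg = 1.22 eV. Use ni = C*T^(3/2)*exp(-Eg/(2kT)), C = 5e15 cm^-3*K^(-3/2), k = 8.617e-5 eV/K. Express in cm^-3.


Step 1: Compute kT = 8.617e-5 * 381 = 0.03283077 eV
Step 2: Exponent = -Eg/(2kT) = -1.22/(2*0.03283077) = -18.58013
Step 3: T^(3/2) = 381^1.5 = 7436.82
Step 4: ni = 5e15 * 7436.82 * exp(-18.58013) = 3.17e+11 cm^-3

3.17e+11


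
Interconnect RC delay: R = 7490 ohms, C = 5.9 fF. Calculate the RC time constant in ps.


Step 1: tau = R * C
Step 2: tau = 7490 * 5.9 fF = 7490 * 5.9e-15 F
Step 3: tau = 4.4191e-11 s = 44.191 ps

44.191


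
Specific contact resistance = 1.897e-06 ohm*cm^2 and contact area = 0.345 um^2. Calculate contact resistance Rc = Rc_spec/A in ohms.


Step 1: Convert area to cm^2: 0.345 um^2 = 3.4500e-09 cm^2
Step 2: Rc = Rc_spec / A = 1.897e-06 / 3.4500e-09
Step 3: Rc = 5.50e+02 ohms

5.50e+02


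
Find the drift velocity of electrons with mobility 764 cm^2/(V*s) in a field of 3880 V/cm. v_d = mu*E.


Step 1: v_d = mu * E
Step 2: v_d = 764 * 3880 = 2964320
Step 3: v_d = 2.96e+06 cm/s

2.96e+06


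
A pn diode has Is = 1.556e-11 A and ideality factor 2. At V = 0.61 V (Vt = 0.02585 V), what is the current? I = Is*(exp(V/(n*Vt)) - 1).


Step 1: V/(n*Vt) = 0.61/(2*0.02585) = 11.7988
Step 2: exp(11.7988) = 1.3309e+05
Step 3: I = 1.556e-11 * (1.3309e+05 - 1) = 2.07e-06 A

2.07e-06


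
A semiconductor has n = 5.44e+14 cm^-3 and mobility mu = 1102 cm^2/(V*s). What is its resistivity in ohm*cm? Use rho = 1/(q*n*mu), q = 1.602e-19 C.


Step 1: sigma = q * n * mu = 1.602e-19 * 5.44e+14 * 1102 = 9.60380e-02 S/cm
Step 2: rho = 1 / sigma = 1 / 9.60380e-02 = 10.41 ohm*cm

10.41


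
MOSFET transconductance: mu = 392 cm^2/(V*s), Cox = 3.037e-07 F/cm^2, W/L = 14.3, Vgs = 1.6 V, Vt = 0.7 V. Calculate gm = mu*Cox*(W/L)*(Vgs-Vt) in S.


Step 1: Vov = Vgs - Vt = 1.6 - 0.7 = 0.9 V
Step 2: gm = mu * Cox * (W/L) * Vov
Step 3: gm = 392 * 3.037e-07 * 14.3 * 0.9 = 1.53e-03 S

1.53e-03


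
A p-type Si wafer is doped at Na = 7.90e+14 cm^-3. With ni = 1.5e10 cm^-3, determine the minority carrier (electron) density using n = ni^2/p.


Step 1: Majority hole concentration p ≈ Na = 7.90e+14 cm^-3
Step 2: n = ni^2 / Na = (1.5e10)^2 / 7.90e+14
Step 3: n = 2.85e+05 cm^-3

2.85e+05


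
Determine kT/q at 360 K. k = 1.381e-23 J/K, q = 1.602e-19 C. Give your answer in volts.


Step 1: kT = 1.381e-23 * 360 = 4.9716e-21 J
Step 2: Vt = kT/q = 4.9716e-21 / 1.602e-19
Step 3: Vt = 0.03103 V

0.03103


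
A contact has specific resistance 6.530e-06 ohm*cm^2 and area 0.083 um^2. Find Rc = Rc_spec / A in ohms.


Step 1: Convert area to cm^2: 0.083 um^2 = 8.3000e-10 cm^2
Step 2: Rc = Rc_spec / A = 6.530e-06 / 8.3000e-10
Step 3: Rc = 7.87e+03 ohms

7.87e+03


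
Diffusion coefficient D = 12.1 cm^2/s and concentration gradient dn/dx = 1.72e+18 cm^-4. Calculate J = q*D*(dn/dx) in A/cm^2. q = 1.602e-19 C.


Step 1: J = q * D * (dn/dx)
Step 2: J = 1.602e-19 * 12.1 * 1.72e+18
Step 3: J = 3.33e+00 A/cm^2

3.33e+00


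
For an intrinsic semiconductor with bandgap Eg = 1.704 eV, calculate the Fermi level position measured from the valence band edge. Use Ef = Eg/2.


Step 1: For an intrinsic semiconductor, the Fermi level sits at midgap.
Step 2: Ef = Eg / 2 = 1.704 / 2 = 0.852 eV

0.852


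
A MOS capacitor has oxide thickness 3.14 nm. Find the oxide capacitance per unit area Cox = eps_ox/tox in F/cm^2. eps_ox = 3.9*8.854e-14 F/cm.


Step 1: eps_ox = 3.9 * 8.854e-14 = 3.45306e-13 F/cm
Step 2: tox in cm = 3.14 nm * 1e-7 = 3.1400e-07 cm
Step 3: Cox = 3.45306e-13 / 3.1400e-07 = 1.10e-06 F/cm^2

1.10e-06


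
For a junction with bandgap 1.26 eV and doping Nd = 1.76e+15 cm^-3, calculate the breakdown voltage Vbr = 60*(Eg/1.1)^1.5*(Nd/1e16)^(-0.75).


Step 1: Eg/1.1 = 1.26/1.1 = 1.145455
Step 2: (Eg/1.1)^1.5 = 1.145455^1.5 = 1.225934
Step 3: (Nd/1e16)^(-0.75) = (0.176)^(-0.75) = 3.680150
Step 4: Vbr = 60 * 1.225934 * 3.680150 = 270.7 V

270.7


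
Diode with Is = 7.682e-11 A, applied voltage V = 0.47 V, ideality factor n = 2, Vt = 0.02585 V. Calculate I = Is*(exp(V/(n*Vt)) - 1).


Step 1: V/(n*Vt) = 0.47/(2*0.02585) = 9.0909
Step 2: exp(9.0909) = 8.8742e+03
Step 3: I = 7.682e-11 * (8.8742e+03 - 1) = 6.82e-07 A

6.82e-07


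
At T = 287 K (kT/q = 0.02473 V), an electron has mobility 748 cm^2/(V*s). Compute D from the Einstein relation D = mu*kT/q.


Step 1: D = mu * (kT/q)
Step 2: D = 748 * 0.02473
Step 3: D = 18.5 cm^2/s

18.5


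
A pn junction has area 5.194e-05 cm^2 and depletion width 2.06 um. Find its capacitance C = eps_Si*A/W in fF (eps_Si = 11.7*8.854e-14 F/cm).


Step 1: eps_Si = 11.7 * 8.854e-14 = 1.035918e-12 F/cm
Step 2: W in cm = 2.06 * 1e-4 = 2.06e-04 cm
Step 3: C = 1.035918e-12 * 5.194e-05 / 2.06e-04 = 2.611921e-13 F
Step 4: C = 261.19 fF

261.19


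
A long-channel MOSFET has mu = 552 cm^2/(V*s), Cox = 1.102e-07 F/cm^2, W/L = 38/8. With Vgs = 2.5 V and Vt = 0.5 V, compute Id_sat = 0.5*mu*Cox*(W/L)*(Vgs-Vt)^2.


Step 1: Overdrive voltage Vov = Vgs - Vt = 2.5 - 0.5 = 2.0 V
Step 2: W/L = 38/8 = 4.75
Step 3: Id = 0.5 * 552 * 1.102e-07 * 4.75 * 2.0^2
Step 4: Id = 5.78e-04 A

5.78e-04


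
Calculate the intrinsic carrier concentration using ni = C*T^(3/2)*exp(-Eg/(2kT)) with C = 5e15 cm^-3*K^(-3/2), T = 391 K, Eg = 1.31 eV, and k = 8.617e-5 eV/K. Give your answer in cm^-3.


Step 1: Compute kT = 8.617e-5 * 391 = 0.03369247 eV
Step 2: Exponent = -Eg/(2kT) = -1.31/(2*0.03369247) = -19.44055
Step 3: T^(3/2) = 391^1.5 = 7731.52
Step 4: ni = 5e15 * 7731.52 * exp(-19.44055) = 1.39e+11 cm^-3

1.39e+11


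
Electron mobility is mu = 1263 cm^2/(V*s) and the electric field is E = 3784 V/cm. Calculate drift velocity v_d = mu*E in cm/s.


Step 1: v_d = mu * E
Step 2: v_d = 1263 * 3784 = 4779192
Step 3: v_d = 4.78e+06 cm/s

4.78e+06


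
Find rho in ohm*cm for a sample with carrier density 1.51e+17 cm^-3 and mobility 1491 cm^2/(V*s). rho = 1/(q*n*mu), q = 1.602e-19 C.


Step 1: sigma = q * n * mu = 1.602e-19 * 1.51e+17 * 1491 = 3.60676e+01 S/cm
Step 2: rho = 1 / sigma = 1 / 3.60676e+01 = 0.02773 ohm*cm

0.02773


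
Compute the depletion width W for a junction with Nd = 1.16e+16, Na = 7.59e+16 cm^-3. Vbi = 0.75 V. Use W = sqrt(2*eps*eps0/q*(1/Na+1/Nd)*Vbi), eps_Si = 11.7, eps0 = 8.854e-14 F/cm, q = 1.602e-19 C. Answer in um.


Step 1: 1/Na + 1/Nd = 1/7.59e+16 + 1/1.16e+16 = 9.93821e-17
Step 2: 2*eps*eps0/q = 2*11.7*8.854e-14/1.602e-19 = 1.293281e+07
Step 3: W^2 = 1.293281e+07 * 9.93821e-17 * 0.75 = 9.63967e-10
Step 4: W = sqrt(9.63967e-10) = 3.105e-05 cm = 0.3105 um

0.3105


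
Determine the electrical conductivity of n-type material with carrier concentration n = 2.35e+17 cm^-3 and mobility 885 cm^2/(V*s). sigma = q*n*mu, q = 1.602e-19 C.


Step 1: sigma = q * n * mu
Step 2: sigma = 1.602e-19 * 2.35e+17 * 885
Step 3: sigma = 3.332e+01 S/cm

3.332e+01


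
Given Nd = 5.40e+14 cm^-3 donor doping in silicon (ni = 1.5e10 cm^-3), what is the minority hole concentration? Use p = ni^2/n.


Step 1: Since Nd >> ni, n ≈ Nd = 5.40e+14 cm^-3
Step 2: p = ni^2 / n = (1.5e10)^2 / 5.40e+14
Step 3: p = 2.25e20 / 5.40e+14 = 4.17e+05 cm^-3

4.17e+05


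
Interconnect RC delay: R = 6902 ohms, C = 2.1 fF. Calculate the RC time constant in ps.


Step 1: tau = R * C
Step 2: tau = 6902 * 2.1 fF = 6902 * 2.1e-15 F
Step 3: tau = 1.44942e-11 s = 14.4942 ps

14.4942


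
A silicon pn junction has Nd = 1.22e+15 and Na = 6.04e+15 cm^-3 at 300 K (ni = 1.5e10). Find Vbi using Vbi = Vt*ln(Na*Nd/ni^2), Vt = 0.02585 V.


Step 1: Compute Na*Nd/ni^2 = 6.04e+15 * 1.22e+15 / (1.5e10)^2 = 3.2750e+10
Step 2: ln(3.2750e+10) = 24.2122
Step 3: Vbi = 0.02585 * 24.2122 = 0.626 V

0.626


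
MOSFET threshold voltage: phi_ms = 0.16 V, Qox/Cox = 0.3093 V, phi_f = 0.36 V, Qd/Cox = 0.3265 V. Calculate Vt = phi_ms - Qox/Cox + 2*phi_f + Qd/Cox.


Step 1: Vt = phi_ms - Qox/Cox + 2*phi_f + Qd/Cox
Step 2: Vt = 0.16 - 0.3093 + 2*0.36 + 0.3265
Step 3: Vt = 0.16 - 0.3093 + 0.72 + 0.3265
Step 4: Vt = 0.8972 V

0.8972


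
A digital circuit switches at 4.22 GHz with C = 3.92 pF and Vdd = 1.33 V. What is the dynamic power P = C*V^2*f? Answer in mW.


Step 1: V^2 = 1.33^2 = 1.7689 V^2
Step 2: P = C*V^2*f = 3.92e-12 F * 1.7689 * 4.22e9 Hz
Step 3: P = 2.926185136e-02 W
Step 4: P = 29.262 mW

29.262


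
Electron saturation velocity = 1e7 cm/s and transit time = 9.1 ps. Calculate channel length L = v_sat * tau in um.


Step 1: tau in seconds = 9.1 ps * 1e-12 = 9.1000e-12 s
Step 2: L = v_sat * tau = 1e7 * 9.1000e-12 = 9.1000e-05 cm
Step 3: L in um = 9.1000e-05 * 1e4 = 0.91 um

0.91


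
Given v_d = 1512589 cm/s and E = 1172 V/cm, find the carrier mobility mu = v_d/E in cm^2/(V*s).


Step 1: mu = v_d / E
Step 2: mu = 1512589 / 1172
Step 3: mu = 1290.6 cm^2/(V*s)

1290.6


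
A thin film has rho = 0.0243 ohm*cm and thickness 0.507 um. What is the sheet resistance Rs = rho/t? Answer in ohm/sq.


Step 1: Convert thickness to cm: t = 0.507 um = 5.0700e-05 cm
Step 2: Rs = rho / t = 0.0243 / 5.0700e-05
Step 3: Rs = 479.3 ohm/sq

479.3


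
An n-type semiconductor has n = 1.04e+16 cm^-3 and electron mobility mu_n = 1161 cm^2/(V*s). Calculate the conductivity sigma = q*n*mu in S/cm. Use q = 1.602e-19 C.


Step 1: sigma = q * n * mu
Step 2: sigma = 1.602e-19 * 1.04e+16 * 1161
Step 3: sigma = 1.934e+00 S/cm

1.934e+00


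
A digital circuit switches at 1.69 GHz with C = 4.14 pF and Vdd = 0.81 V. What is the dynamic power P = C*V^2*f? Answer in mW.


Step 1: V^2 = 0.81^2 = 0.6561 V^2
Step 2: P = C*V^2*f = 4.14e-12 F * 0.6561 * 1.69e9 Hz
Step 3: P = 4.59046926e-03 W
Step 4: P = 4.59 mW

4.59


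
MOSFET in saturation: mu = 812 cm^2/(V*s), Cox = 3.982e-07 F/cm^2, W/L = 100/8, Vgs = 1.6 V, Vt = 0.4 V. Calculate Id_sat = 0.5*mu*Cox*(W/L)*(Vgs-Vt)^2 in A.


Step 1: Overdrive voltage Vov = Vgs - Vt = 1.6 - 0.4 = 1.2 V
Step 2: W/L = 100/8 = 12.5
Step 3: Id = 0.5 * 812 * 3.982e-07 * 12.5 * 1.2^2
Step 4: Id = 2.91e-03 A

2.91e-03


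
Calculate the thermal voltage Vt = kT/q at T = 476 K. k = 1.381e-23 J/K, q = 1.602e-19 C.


Step 1: kT = 1.381e-23 * 476 = 6.57356e-21 J
Step 2: Vt = kT/q = 6.57356e-21 / 1.602e-19
Step 3: Vt = 0.04103 V

0.04103


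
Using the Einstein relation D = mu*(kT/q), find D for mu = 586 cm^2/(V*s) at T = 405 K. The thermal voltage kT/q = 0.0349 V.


Step 1: D = mu * (kT/q)
Step 2: D = 586 * 0.0349
Step 3: D = 20.45 cm^2/s

20.45


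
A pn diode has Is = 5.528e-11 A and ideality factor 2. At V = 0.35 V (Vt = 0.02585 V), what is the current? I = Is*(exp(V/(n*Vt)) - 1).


Step 1: V/(n*Vt) = 0.35/(2*0.02585) = 6.7698
Step 2: exp(6.7698) = 8.7114e+02
Step 3: I = 5.528e-11 * (8.7114e+02 - 1) = 4.81e-08 A

4.81e-08


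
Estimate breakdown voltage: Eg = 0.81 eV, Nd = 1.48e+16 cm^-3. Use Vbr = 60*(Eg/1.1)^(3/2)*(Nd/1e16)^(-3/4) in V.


Step 1: Eg/1.1 = 0.81/1.1 = 0.736364
Step 2: (Eg/1.1)^1.5 = 0.736364^1.5 = 0.631886
Step 3: (Nd/1e16)^(-0.75) = (1.48)^(-0.75) = 0.745253
Step 4: Vbr = 60 * 0.631886 * 0.745253 = 28.3 V

28.3


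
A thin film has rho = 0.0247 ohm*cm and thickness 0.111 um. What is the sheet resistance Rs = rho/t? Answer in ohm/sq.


Step 1: Convert thickness to cm: t = 0.111 um = 1.1100e-05 cm
Step 2: Rs = rho / t = 0.0247 / 1.1100e-05
Step 3: Rs = 2225.2 ohm/sq

2225.2


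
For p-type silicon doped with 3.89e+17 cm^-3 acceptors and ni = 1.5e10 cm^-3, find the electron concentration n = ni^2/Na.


Step 1: Majority hole concentration p ≈ Na = 3.89e+17 cm^-3
Step 2: n = ni^2 / Na = (1.5e10)^2 / 3.89e+17
Step 3: n = 5.78e+02 cm^-3

5.78e+02


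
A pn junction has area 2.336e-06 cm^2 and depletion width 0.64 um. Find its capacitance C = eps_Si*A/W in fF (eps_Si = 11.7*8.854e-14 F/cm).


Step 1: eps_Si = 11.7 * 8.854e-14 = 1.035918e-12 F/cm
Step 2: W in cm = 0.64 * 1e-4 = 6.40e-05 cm
Step 3: C = 1.035918e-12 * 2.336e-06 / 6.40e-05 = 3.781101e-14 F
Step 4: C = 37.81 fF

37.81


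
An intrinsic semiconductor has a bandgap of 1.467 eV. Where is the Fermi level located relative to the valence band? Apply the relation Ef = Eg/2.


Step 1: For an intrinsic semiconductor, the Fermi level sits at midgap.
Step 2: Ef = Eg / 2 = 1.467 / 2 = 0.7335 eV

0.7335


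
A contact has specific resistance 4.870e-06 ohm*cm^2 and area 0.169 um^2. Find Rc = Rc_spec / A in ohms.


Step 1: Convert area to cm^2: 0.169 um^2 = 1.6900e-09 cm^2
Step 2: Rc = Rc_spec / A = 4.870e-06 / 1.6900e-09
Step 3: Rc = 2.88e+03 ohms

2.88e+03


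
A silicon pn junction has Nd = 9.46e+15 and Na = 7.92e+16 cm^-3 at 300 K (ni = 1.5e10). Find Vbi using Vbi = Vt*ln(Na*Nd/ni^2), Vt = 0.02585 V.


Step 1: Compute Na*Nd/ni^2 = 7.92e+16 * 9.46e+15 / (1.5e10)^2 = 3.3299e+12
Step 2: ln(3.3299e+12) = 28.8340
Step 3: Vbi = 0.02585 * 28.8340 = 0.745 V

0.745


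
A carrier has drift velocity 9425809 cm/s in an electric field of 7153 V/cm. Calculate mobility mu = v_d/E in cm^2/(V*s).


Step 1: mu = v_d / E
Step 2: mu = 9425809 / 7153
Step 3: mu = 1317.74 cm^2/(V*s)

1317.74


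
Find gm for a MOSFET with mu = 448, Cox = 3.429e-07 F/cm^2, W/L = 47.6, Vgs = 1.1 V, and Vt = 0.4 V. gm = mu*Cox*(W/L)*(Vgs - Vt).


Step 1: Vov = Vgs - Vt = 1.1 - 0.4 = 0.7 V
Step 2: gm = mu * Cox * (W/L) * Vov
Step 3: gm = 448 * 3.429e-07 * 47.6 * 0.7 = 5.12e-03 S

5.12e-03


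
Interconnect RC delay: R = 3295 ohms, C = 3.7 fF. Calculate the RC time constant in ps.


Step 1: tau = R * C
Step 2: tau = 3295 * 3.7 fF = 3295 * 3.7e-15 F
Step 3: tau = 1.21915e-11 s = 12.1915 ps

12.1915


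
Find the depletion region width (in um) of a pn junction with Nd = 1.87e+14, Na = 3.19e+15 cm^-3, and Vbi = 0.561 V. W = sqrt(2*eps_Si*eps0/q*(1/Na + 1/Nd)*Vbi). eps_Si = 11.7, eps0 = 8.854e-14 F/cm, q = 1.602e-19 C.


Step 1: 1/Na + 1/Nd = 1/3.19e+15 + 1/1.87e+14 = 5.66107e-15
Step 2: 2*eps*eps0/q = 2*11.7*8.854e-14/1.602e-19 = 1.293281e+07
Step 3: W^2 = 1.293281e+07 * 5.66107e-15 * 0.561 = 4.10728e-08
Step 4: W = sqrt(4.10728e-08) = 2.027e-04 cm = 2.027 um

2.027


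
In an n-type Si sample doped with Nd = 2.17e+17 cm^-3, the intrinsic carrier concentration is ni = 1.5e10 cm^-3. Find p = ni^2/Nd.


Step 1: Since Nd >> ni, n ≈ Nd = 2.17e+17 cm^-3
Step 2: p = ni^2 / n = (1.5e10)^2 / 2.17e+17
Step 3: p = 2.25e20 / 2.17e+17 = 1.04e+03 cm^-3

1.04e+03


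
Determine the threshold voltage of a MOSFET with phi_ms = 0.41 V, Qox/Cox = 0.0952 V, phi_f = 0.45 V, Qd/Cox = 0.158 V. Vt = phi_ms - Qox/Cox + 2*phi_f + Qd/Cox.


Step 1: Vt = phi_ms - Qox/Cox + 2*phi_f + Qd/Cox
Step 2: Vt = 0.41 - 0.0952 + 2*0.45 + 0.158
Step 3: Vt = 0.41 - 0.0952 + 0.9 + 0.158
Step 4: Vt = 1.3728 V

1.3728


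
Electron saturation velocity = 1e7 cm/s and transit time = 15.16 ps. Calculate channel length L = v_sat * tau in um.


Step 1: tau in seconds = 15.16 ps * 1e-12 = 1.5160e-11 s
Step 2: L = v_sat * tau = 1e7 * 1.5160e-11 = 1.5160e-04 cm
Step 3: L in um = 1.5160e-04 * 1e4 = 1.516 um

1.516


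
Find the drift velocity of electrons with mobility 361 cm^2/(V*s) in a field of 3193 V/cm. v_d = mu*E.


Step 1: v_d = mu * E
Step 2: v_d = 361 * 3193 = 1152673
Step 3: v_d = 1.15e+06 cm/s

1.15e+06


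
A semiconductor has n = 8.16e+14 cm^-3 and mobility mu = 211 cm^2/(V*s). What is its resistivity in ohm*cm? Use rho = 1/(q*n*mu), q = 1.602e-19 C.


Step 1: sigma = q * n * mu = 1.602e-19 * 8.16e+14 * 211 = 2.75826e-02 S/cm
Step 2: rho = 1 / sigma = 1 / 2.75826e-02 = 36.25 ohm*cm

36.25


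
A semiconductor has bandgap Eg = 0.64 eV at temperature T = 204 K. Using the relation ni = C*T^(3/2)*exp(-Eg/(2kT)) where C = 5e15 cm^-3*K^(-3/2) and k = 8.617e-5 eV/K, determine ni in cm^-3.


Step 1: Compute kT = 8.617e-5 * 204 = 0.01757868 eV
Step 2: Exponent = -Eg/(2kT) = -0.64/(2*0.01757868) = -18.20387
Step 3: T^(3/2) = 204^1.5 = 2913.70
Step 4: ni = 5e15 * 2913.70 * exp(-18.20387) = 1.81e+11 cm^-3

1.81e+11


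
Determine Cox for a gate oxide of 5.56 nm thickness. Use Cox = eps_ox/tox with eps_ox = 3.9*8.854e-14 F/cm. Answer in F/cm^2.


Step 1: eps_ox = 3.9 * 8.854e-14 = 3.45306e-13 F/cm
Step 2: tox in cm = 5.56 nm * 1e-7 = 5.5600e-07 cm
Step 3: Cox = 3.45306e-13 / 5.5600e-07 = 6.21e-07 F/cm^2

6.21e-07


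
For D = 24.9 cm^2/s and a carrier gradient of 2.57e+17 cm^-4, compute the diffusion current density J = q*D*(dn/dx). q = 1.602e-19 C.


Step 1: J = q * D * (dn/dx)
Step 2: J = 1.602e-19 * 24.9 * 2.57e+17
Step 3: J = 1.03e+00 A/cm^2

1.03e+00


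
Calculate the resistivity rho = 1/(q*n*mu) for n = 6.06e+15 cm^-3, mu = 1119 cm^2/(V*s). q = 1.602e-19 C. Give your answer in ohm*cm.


Step 1: sigma = q * n * mu = 1.602e-19 * 6.06e+15 * 1119 = 1.08634e+00 S/cm
Step 2: rho = 1 / sigma = 1 / 1.08634e+00 = 0.9205 ohm*cm

0.9205


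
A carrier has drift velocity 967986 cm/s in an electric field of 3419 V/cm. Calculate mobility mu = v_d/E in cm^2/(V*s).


Step 1: mu = v_d / E
Step 2: mu = 967986 / 3419
Step 3: mu = 283.12 cm^2/(V*s)

283.12


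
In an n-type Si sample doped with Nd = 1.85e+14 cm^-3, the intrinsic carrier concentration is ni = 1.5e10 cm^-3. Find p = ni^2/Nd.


Step 1: Since Nd >> ni, n ≈ Nd = 1.85e+14 cm^-3
Step 2: p = ni^2 / n = (1.5e10)^2 / 1.85e+14
Step 3: p = 2.25e20 / 1.85e+14 = 1.22e+06 cm^-3

1.22e+06


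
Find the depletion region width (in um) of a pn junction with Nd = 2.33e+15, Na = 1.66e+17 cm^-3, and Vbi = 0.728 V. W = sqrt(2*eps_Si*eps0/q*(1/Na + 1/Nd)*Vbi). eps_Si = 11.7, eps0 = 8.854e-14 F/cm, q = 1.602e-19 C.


Step 1: 1/Na + 1/Nd = 1/1.66e+17 + 1/2.33e+15 = 4.35209e-16
Step 2: 2*eps*eps0/q = 2*11.7*8.854e-14/1.602e-19 = 1.293281e+07
Step 3: W^2 = 1.293281e+07 * 4.35209e-16 * 0.728 = 4.09753e-09
Step 4: W = sqrt(4.09753e-09) = 6.401e-05 cm = 0.6401 um

0.6401


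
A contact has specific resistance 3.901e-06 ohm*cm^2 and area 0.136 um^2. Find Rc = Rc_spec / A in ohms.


Step 1: Convert area to cm^2: 0.136 um^2 = 1.3600e-09 cm^2
Step 2: Rc = Rc_spec / A = 3.901e-06 / 1.3600e-09
Step 3: Rc = 2.87e+03 ohms

2.87e+03


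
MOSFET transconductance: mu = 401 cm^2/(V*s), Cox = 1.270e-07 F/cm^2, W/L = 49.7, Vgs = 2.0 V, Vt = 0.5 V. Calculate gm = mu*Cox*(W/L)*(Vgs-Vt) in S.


Step 1: Vov = Vgs - Vt = 2.0 - 0.5 = 1.5 V
Step 2: gm = mu * Cox * (W/L) * Vov
Step 3: gm = 401 * 1.270e-07 * 49.7 * 1.5 = 3.80e-03 S

3.80e-03


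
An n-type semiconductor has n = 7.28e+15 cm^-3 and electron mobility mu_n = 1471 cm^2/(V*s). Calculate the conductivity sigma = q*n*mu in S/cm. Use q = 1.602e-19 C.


Step 1: sigma = q * n * mu
Step 2: sigma = 1.602e-19 * 7.28e+15 * 1471
Step 3: sigma = 1.716e+00 S/cm

1.716e+00


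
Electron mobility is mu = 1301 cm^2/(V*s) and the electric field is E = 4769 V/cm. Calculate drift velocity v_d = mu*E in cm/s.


Step 1: v_d = mu * E
Step 2: v_d = 1301 * 4769 = 6204469
Step 3: v_d = 6.20e+06 cm/s

6.20e+06


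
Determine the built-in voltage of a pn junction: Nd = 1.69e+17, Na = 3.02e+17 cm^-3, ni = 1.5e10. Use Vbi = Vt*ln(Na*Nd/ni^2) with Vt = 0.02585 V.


Step 1: Compute Na*Nd/ni^2 = 3.02e+17 * 1.69e+17 / (1.5e10)^2 = 2.2684e+14
Step 2: ln(2.2684e+14) = 33.0553
Step 3: Vbi = 0.02585 * 33.0553 = 0.854 V

0.854


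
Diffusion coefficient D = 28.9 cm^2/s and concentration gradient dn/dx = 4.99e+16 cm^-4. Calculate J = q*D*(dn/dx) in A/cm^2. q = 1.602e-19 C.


Step 1: J = q * D * (dn/dx)
Step 2: J = 1.602e-19 * 28.9 * 4.99e+16
Step 3: J = 2.31e-01 A/cm^2

2.31e-01


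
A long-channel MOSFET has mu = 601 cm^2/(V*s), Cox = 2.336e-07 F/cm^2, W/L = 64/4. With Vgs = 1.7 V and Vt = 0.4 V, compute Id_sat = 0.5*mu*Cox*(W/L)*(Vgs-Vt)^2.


Step 1: Overdrive voltage Vov = Vgs - Vt = 1.7 - 0.4 = 1.3 V
Step 2: W/L = 64/4 = 16
Step 3: Id = 0.5 * 601 * 2.336e-07 * 16 * 1.3^2
Step 4: Id = 1.90e-03 A

1.90e-03


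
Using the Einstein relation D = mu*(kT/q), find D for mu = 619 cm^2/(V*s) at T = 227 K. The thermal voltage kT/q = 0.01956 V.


Step 1: D = mu * (kT/q)
Step 2: D = 619 * 0.01956
Step 3: D = 12.11 cm^2/s

12.11


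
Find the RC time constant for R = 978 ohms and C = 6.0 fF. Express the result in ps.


Step 1: tau = R * C
Step 2: tau = 978 * 6.0 fF = 978 * 6.0e-15 F
Step 3: tau = 5.868e-12 s = 5.868 ps

5.868


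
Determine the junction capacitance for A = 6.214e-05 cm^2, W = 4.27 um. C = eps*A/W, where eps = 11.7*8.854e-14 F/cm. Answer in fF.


Step 1: eps_Si = 11.7 * 8.854e-14 = 1.035918e-12 F/cm
Step 2: W in cm = 4.27 * 1e-4 = 4.27e-04 cm
Step 3: C = 1.035918e-12 * 6.214e-05 / 4.27e-04 = 1.507540e-13 F
Step 4: C = 150.75 fF

150.75


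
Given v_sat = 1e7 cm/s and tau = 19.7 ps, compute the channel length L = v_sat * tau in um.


Step 1: tau in seconds = 19.7 ps * 1e-12 = 1.9700e-11 s
Step 2: L = v_sat * tau = 1e7 * 1.9700e-11 = 1.9700e-04 cm
Step 3: L in um = 1.9700e-04 * 1e4 = 1.97 um

1.97


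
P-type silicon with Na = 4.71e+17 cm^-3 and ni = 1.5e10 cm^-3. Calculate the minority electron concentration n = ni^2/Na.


Step 1: Majority hole concentration p ≈ Na = 4.71e+17 cm^-3
Step 2: n = ni^2 / Na = (1.5e10)^2 / 4.71e+17
Step 3: n = 4.78e+02 cm^-3

4.78e+02


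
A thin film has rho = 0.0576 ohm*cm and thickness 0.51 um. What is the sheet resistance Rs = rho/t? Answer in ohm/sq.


Step 1: Convert thickness to cm: t = 0.51 um = 5.1000e-05 cm
Step 2: Rs = rho / t = 0.0576 / 5.1000e-05
Step 3: Rs = 1129.4 ohm/sq

1129.4


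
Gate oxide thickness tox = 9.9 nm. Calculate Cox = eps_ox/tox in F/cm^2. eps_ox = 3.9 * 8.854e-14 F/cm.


Step 1: eps_ox = 3.9 * 8.854e-14 = 3.45306e-13 F/cm
Step 2: tox in cm = 9.9 nm * 1e-7 = 9.9000e-07 cm
Step 3: Cox = 3.45306e-13 / 9.9000e-07 = 3.49e-07 F/cm^2

3.49e-07


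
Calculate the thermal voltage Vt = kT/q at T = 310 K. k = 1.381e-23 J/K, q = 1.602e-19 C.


Step 1: kT = 1.381e-23 * 310 = 4.2811e-21 J
Step 2: Vt = kT/q = 4.2811e-21 / 1.602e-19
Step 3: Vt = 0.02672 V

0.02672


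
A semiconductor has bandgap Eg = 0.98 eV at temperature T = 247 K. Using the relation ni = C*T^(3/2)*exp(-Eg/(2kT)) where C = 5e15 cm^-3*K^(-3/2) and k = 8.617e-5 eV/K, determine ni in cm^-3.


Step 1: Compute kT = 8.617e-5 * 247 = 0.02128399 eV
Step 2: Exponent = -Eg/(2kT) = -0.98/(2*0.02128399) = -23.02200
Step 3: T^(3/2) = 247^1.5 = 3881.91
Step 4: ni = 5e15 * 3881.91 * exp(-23.02200) = 1.95e+09 cm^-3

1.95e+09


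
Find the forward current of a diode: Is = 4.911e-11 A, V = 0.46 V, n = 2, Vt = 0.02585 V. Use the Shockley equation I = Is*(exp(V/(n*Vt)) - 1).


Step 1: V/(n*Vt) = 0.46/(2*0.02585) = 8.8975
Step 2: exp(8.8975) = 7.3137e+03
Step 3: I = 4.911e-11 * (7.3137e+03 - 1) = 3.59e-07 A

3.59e-07


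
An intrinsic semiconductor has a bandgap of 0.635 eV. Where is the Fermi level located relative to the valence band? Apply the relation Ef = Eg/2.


Step 1: For an intrinsic semiconductor, the Fermi level sits at midgap.
Step 2: Ef = Eg / 2 = 0.635 / 2 = 0.3175 eV

0.3175


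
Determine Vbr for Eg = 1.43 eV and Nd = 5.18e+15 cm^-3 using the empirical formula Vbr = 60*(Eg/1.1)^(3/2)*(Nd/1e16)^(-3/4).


Step 1: Eg/1.1 = 1.43/1.1 = 1.300000
Step 2: (Eg/1.1)^1.5 = 1.300000^1.5 = 1.482228
Step 3: (Nd/1e16)^(-0.75) = (0.518)^(-0.75) = 1.637769
Step 4: Vbr = 60 * 1.482228 * 1.637769 = 145.7 V

145.7


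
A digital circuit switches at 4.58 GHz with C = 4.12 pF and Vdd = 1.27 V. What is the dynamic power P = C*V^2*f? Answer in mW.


Step 1: V^2 = 1.27^2 = 1.6129 V^2
Step 2: P = C*V^2*f = 4.12e-12 F * 1.6129 * 4.58e9 Hz
Step 3: P = 3.043477784e-02 W
Step 4: P = 30.435 mW

30.435


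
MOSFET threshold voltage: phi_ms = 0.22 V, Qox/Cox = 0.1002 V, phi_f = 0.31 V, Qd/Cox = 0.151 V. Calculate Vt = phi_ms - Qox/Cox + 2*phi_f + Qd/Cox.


Step 1: Vt = phi_ms - Qox/Cox + 2*phi_f + Qd/Cox
Step 2: Vt = 0.22 - 0.1002 + 2*0.31 + 0.151
Step 3: Vt = 0.22 - 0.1002 + 0.62 + 0.151
Step 4: Vt = 0.8908 V

0.8908


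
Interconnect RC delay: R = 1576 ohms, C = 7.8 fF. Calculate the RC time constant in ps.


Step 1: tau = R * C
Step 2: tau = 1576 * 7.8 fF = 1576 * 7.8e-15 F
Step 3: tau = 1.22928e-11 s = 12.2928 ps

12.2928


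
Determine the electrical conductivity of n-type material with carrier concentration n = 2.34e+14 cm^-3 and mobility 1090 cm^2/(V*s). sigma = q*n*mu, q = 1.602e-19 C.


Step 1: sigma = q * n * mu
Step 2: sigma = 1.602e-19 * 2.34e+14 * 1090
Step 3: sigma = 4.086e-02 S/cm

4.086e-02


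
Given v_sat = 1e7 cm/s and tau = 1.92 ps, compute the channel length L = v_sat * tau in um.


Step 1: tau in seconds = 1.92 ps * 1e-12 = 1.9200e-12 s
Step 2: L = v_sat * tau = 1e7 * 1.9200e-12 = 1.9200e-05 cm
Step 3: L in um = 1.9200e-05 * 1e4 = 0.192 um

0.192


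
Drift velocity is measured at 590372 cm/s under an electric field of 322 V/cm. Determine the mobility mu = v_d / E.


Step 1: mu = v_d / E
Step 2: mu = 590372 / 322
Step 3: mu = 1833.45 cm^2/(V*s)

1833.45


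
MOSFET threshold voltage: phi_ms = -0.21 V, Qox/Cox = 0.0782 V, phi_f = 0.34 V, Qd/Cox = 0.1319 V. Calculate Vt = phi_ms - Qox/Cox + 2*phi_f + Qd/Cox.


Step 1: Vt = phi_ms - Qox/Cox + 2*phi_f + Qd/Cox
Step 2: Vt = -0.21 - 0.0782 + 2*0.34 + 0.1319
Step 3: Vt = -0.21 - 0.0782 + 0.68 + 0.1319
Step 4: Vt = 0.5237 V

0.5237


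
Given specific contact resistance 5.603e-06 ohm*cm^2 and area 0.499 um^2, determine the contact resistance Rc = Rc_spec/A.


Step 1: Convert area to cm^2: 0.499 um^2 = 4.9900e-09 cm^2
Step 2: Rc = Rc_spec / A = 5.603e-06 / 4.9900e-09
Step 3: Rc = 1.12e+03 ohms

1.12e+03


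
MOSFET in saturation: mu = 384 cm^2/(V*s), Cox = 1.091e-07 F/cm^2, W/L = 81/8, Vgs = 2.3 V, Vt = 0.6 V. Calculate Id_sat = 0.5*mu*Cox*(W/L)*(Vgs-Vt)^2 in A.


Step 1: Overdrive voltage Vov = Vgs - Vt = 2.3 - 0.6 = 1.7 V
Step 2: W/L = 81/8 = 10.125
Step 3: Id = 0.5 * 384 * 1.091e-07 * 10.125 * 1.7^2
Step 4: Id = 6.13e-04 A

6.13e-04


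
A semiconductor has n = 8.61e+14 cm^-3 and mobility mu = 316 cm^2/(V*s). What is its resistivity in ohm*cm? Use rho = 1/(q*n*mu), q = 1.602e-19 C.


Step 1: sigma = q * n * mu = 1.602e-19 * 8.61e+14 * 316 = 4.35866e-02 S/cm
Step 2: rho = 1 / sigma = 1 / 4.35866e-02 = 22.94 ohm*cm

22.94


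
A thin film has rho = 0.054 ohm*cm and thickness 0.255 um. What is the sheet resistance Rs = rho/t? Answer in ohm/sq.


Step 1: Convert thickness to cm: t = 0.255 um = 2.5500e-05 cm
Step 2: Rs = rho / t = 0.054 / 2.5500e-05
Step 3: Rs = 2117.6 ohm/sq

2117.6


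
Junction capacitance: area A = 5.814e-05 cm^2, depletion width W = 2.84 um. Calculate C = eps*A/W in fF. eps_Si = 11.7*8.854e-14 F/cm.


Step 1: eps_Si = 11.7 * 8.854e-14 = 1.035918e-12 F/cm
Step 2: W in cm = 2.84 * 1e-4 = 2.84e-04 cm
Step 3: C = 1.035918e-12 * 5.814e-05 / 2.84e-04 = 2.120714e-13 F
Step 4: C = 212.07 fF

212.07


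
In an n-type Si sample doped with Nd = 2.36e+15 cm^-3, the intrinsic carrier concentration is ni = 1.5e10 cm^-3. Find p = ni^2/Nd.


Step 1: Since Nd >> ni, n ≈ Nd = 2.36e+15 cm^-3
Step 2: p = ni^2 / n = (1.5e10)^2 / 2.36e+15
Step 3: p = 2.25e20 / 2.36e+15 = 9.53e+04 cm^-3

9.53e+04


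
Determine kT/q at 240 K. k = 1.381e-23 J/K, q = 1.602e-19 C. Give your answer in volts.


Step 1: kT = 1.381e-23 * 240 = 3.3144e-21 J
Step 2: Vt = kT/q = 3.3144e-21 / 1.602e-19
Step 3: Vt = 0.02069 V

0.02069


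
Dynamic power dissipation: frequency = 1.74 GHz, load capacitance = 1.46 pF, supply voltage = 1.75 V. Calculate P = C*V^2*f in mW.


Step 1: V^2 = 1.75^2 = 3.0625 V^2
Step 2: P = C*V^2*f = 1.46e-12 F * 3.0625 * 1.74e9 Hz
Step 3: P = 7.779975e-03 W
Step 4: P = 7.78 mW

7.78


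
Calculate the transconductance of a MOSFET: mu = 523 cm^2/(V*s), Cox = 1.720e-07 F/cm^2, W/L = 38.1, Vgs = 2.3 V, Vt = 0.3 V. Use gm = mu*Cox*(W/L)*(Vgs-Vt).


Step 1: Vov = Vgs - Vt = 2.3 - 0.3 = 2.0 V
Step 2: gm = mu * Cox * (W/L) * Vov
Step 3: gm = 523 * 1.720e-07 * 38.1 * 2.0 = 6.85e-03 S

6.85e-03


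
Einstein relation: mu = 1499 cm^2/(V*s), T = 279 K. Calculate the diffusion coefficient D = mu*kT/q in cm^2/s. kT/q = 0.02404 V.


Step 1: D = mu * (kT/q)
Step 2: D = 1499 * 0.02404
Step 3: D = 36.04 cm^2/s

36.04


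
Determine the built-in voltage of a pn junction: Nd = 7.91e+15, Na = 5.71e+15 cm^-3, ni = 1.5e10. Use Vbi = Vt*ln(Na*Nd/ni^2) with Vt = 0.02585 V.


Step 1: Compute Na*Nd/ni^2 = 5.71e+15 * 7.91e+15 / (1.5e10)^2 = 2.0074e+11
Step 2: ln(2.0074e+11) = 26.0253
Step 3: Vbi = 0.02585 * 26.0253 = 0.673 V

0.673


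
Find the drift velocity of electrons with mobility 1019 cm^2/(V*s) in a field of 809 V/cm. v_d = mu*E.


Step 1: v_d = mu * E
Step 2: v_d = 1019 * 809 = 824371
Step 3: v_d = 8.24e+05 cm/s

8.24e+05


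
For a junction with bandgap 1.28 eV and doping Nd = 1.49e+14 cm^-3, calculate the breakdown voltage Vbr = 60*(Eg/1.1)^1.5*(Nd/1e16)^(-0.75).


Step 1: Eg/1.1 = 1.28/1.1 = 1.163636
Step 2: (Eg/1.1)^1.5 = 1.163636^1.5 = 1.255237
Step 3: (Nd/1e16)^(-0.75) = (0.0149)^(-0.75) = 23.448243
Step 4: Vbr = 60 * 1.255237 * 23.448243 = 1766.0 V

1766.0


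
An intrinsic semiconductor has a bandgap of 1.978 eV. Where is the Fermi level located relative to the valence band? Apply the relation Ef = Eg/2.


Step 1: For an intrinsic semiconductor, the Fermi level sits at midgap.
Step 2: Ef = Eg / 2 = 1.978 / 2 = 0.989 eV

0.989


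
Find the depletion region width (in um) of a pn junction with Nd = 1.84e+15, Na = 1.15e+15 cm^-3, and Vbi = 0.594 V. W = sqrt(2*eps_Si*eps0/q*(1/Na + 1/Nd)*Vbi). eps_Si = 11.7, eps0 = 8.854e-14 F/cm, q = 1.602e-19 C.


Step 1: 1/Na + 1/Nd = 1/1.15e+15 + 1/1.84e+15 = 1.41304e-15
Step 2: 2*eps*eps0/q = 2*11.7*8.854e-14/1.602e-19 = 1.293281e+07
Step 3: W^2 = 1.293281e+07 * 1.41304e-15 * 0.594 = 1.08551e-08
Step 4: W = sqrt(1.08551e-08) = 1.042e-04 cm = 1.042 um

1.042
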